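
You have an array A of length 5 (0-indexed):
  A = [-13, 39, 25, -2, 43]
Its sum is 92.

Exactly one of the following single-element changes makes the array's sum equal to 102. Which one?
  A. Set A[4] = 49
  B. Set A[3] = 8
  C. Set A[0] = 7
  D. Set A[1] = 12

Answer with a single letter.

Option A: A[4] 43->49, delta=6, new_sum=92+(6)=98
Option B: A[3] -2->8, delta=10, new_sum=92+(10)=102 <-- matches target
Option C: A[0] -13->7, delta=20, new_sum=92+(20)=112
Option D: A[1] 39->12, delta=-27, new_sum=92+(-27)=65

Answer: B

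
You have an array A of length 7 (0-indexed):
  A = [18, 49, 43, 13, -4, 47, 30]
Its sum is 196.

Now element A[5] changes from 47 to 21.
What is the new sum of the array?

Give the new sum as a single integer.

Answer: 170

Derivation:
Old value at index 5: 47
New value at index 5: 21
Delta = 21 - 47 = -26
New sum = old_sum + delta = 196 + (-26) = 170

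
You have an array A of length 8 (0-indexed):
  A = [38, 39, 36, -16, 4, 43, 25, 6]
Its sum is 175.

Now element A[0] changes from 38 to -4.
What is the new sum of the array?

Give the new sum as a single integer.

Old value at index 0: 38
New value at index 0: -4
Delta = -4 - 38 = -42
New sum = old_sum + delta = 175 + (-42) = 133

Answer: 133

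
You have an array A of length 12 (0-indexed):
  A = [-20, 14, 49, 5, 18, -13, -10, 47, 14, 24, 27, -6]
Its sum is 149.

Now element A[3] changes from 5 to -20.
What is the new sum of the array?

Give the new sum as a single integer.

Old value at index 3: 5
New value at index 3: -20
Delta = -20 - 5 = -25
New sum = old_sum + delta = 149 + (-25) = 124

Answer: 124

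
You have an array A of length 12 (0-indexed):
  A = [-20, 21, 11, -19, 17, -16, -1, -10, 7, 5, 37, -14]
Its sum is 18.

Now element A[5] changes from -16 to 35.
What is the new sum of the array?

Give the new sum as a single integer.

Old value at index 5: -16
New value at index 5: 35
Delta = 35 - -16 = 51
New sum = old_sum + delta = 18 + (51) = 69

Answer: 69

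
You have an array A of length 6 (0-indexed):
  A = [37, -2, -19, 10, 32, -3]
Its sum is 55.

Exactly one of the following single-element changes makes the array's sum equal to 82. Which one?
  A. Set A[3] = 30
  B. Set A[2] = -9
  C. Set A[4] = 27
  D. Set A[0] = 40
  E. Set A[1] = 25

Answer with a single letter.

Option A: A[3] 10->30, delta=20, new_sum=55+(20)=75
Option B: A[2] -19->-9, delta=10, new_sum=55+(10)=65
Option C: A[4] 32->27, delta=-5, new_sum=55+(-5)=50
Option D: A[0] 37->40, delta=3, new_sum=55+(3)=58
Option E: A[1] -2->25, delta=27, new_sum=55+(27)=82 <-- matches target

Answer: E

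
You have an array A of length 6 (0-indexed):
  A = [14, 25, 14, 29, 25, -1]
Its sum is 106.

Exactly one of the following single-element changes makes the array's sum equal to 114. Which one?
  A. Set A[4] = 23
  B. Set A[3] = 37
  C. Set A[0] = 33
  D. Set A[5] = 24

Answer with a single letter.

Answer: B

Derivation:
Option A: A[4] 25->23, delta=-2, new_sum=106+(-2)=104
Option B: A[3] 29->37, delta=8, new_sum=106+(8)=114 <-- matches target
Option C: A[0] 14->33, delta=19, new_sum=106+(19)=125
Option D: A[5] -1->24, delta=25, new_sum=106+(25)=131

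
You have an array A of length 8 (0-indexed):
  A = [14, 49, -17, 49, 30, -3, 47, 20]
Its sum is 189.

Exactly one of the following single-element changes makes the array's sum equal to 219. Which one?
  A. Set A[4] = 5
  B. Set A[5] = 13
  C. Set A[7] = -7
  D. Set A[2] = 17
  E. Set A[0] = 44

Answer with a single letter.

Option A: A[4] 30->5, delta=-25, new_sum=189+(-25)=164
Option B: A[5] -3->13, delta=16, new_sum=189+(16)=205
Option C: A[7] 20->-7, delta=-27, new_sum=189+(-27)=162
Option D: A[2] -17->17, delta=34, new_sum=189+(34)=223
Option E: A[0] 14->44, delta=30, new_sum=189+(30)=219 <-- matches target

Answer: E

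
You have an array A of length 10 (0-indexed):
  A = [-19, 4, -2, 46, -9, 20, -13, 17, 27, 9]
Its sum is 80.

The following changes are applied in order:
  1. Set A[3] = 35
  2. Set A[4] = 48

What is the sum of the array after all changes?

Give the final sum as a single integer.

Answer: 126

Derivation:
Initial sum: 80
Change 1: A[3] 46 -> 35, delta = -11, sum = 69
Change 2: A[4] -9 -> 48, delta = 57, sum = 126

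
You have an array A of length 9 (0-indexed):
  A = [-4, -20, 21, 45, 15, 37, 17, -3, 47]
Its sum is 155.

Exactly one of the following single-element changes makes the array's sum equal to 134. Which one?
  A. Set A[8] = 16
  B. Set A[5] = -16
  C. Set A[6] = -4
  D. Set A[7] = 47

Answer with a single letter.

Option A: A[8] 47->16, delta=-31, new_sum=155+(-31)=124
Option B: A[5] 37->-16, delta=-53, new_sum=155+(-53)=102
Option C: A[6] 17->-4, delta=-21, new_sum=155+(-21)=134 <-- matches target
Option D: A[7] -3->47, delta=50, new_sum=155+(50)=205

Answer: C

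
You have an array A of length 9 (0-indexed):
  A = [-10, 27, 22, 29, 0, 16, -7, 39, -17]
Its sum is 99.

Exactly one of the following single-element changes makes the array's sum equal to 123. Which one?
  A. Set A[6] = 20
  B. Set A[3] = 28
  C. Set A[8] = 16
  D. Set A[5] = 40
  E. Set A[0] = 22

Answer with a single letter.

Option A: A[6] -7->20, delta=27, new_sum=99+(27)=126
Option B: A[3] 29->28, delta=-1, new_sum=99+(-1)=98
Option C: A[8] -17->16, delta=33, new_sum=99+(33)=132
Option D: A[5] 16->40, delta=24, new_sum=99+(24)=123 <-- matches target
Option E: A[0] -10->22, delta=32, new_sum=99+(32)=131

Answer: D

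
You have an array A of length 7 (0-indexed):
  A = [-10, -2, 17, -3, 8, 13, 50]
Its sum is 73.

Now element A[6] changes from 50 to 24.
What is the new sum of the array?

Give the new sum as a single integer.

Old value at index 6: 50
New value at index 6: 24
Delta = 24 - 50 = -26
New sum = old_sum + delta = 73 + (-26) = 47

Answer: 47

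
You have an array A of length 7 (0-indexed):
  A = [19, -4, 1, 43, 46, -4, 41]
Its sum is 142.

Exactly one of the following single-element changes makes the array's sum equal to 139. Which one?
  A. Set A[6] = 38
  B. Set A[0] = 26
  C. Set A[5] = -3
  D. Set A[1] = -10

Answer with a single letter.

Option A: A[6] 41->38, delta=-3, new_sum=142+(-3)=139 <-- matches target
Option B: A[0] 19->26, delta=7, new_sum=142+(7)=149
Option C: A[5] -4->-3, delta=1, new_sum=142+(1)=143
Option D: A[1] -4->-10, delta=-6, new_sum=142+(-6)=136

Answer: A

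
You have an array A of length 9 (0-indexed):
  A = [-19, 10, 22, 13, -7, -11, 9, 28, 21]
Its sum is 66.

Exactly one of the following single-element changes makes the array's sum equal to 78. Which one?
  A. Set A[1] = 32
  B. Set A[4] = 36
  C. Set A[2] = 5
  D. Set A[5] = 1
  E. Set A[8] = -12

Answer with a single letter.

Answer: D

Derivation:
Option A: A[1] 10->32, delta=22, new_sum=66+(22)=88
Option B: A[4] -7->36, delta=43, new_sum=66+(43)=109
Option C: A[2] 22->5, delta=-17, new_sum=66+(-17)=49
Option D: A[5] -11->1, delta=12, new_sum=66+(12)=78 <-- matches target
Option E: A[8] 21->-12, delta=-33, new_sum=66+(-33)=33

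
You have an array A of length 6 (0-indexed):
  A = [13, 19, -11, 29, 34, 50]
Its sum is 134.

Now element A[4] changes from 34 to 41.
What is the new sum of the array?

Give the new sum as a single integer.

Old value at index 4: 34
New value at index 4: 41
Delta = 41 - 34 = 7
New sum = old_sum + delta = 134 + (7) = 141

Answer: 141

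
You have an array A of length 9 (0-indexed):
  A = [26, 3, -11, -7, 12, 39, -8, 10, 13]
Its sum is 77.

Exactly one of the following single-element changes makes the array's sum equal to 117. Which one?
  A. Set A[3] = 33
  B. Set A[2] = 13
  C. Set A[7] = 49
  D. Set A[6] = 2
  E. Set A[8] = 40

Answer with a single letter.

Option A: A[3] -7->33, delta=40, new_sum=77+(40)=117 <-- matches target
Option B: A[2] -11->13, delta=24, new_sum=77+(24)=101
Option C: A[7] 10->49, delta=39, new_sum=77+(39)=116
Option D: A[6] -8->2, delta=10, new_sum=77+(10)=87
Option E: A[8] 13->40, delta=27, new_sum=77+(27)=104

Answer: A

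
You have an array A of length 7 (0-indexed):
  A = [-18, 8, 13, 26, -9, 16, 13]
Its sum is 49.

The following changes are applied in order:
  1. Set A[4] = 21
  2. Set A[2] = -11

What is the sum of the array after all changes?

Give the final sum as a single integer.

Answer: 55

Derivation:
Initial sum: 49
Change 1: A[4] -9 -> 21, delta = 30, sum = 79
Change 2: A[2] 13 -> -11, delta = -24, sum = 55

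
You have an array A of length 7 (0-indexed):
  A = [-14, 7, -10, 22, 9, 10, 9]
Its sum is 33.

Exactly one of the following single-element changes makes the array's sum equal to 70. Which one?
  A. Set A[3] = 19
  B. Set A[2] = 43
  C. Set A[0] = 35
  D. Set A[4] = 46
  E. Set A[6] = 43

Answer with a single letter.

Option A: A[3] 22->19, delta=-3, new_sum=33+(-3)=30
Option B: A[2] -10->43, delta=53, new_sum=33+(53)=86
Option C: A[0] -14->35, delta=49, new_sum=33+(49)=82
Option D: A[4] 9->46, delta=37, new_sum=33+(37)=70 <-- matches target
Option E: A[6] 9->43, delta=34, new_sum=33+(34)=67

Answer: D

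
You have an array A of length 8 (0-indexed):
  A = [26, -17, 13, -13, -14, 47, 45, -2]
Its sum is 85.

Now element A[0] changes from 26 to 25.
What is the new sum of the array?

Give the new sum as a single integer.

Answer: 84

Derivation:
Old value at index 0: 26
New value at index 0: 25
Delta = 25 - 26 = -1
New sum = old_sum + delta = 85 + (-1) = 84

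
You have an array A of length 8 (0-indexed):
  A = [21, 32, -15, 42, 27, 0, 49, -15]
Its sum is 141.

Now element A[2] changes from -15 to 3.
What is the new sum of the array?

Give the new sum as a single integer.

Answer: 159

Derivation:
Old value at index 2: -15
New value at index 2: 3
Delta = 3 - -15 = 18
New sum = old_sum + delta = 141 + (18) = 159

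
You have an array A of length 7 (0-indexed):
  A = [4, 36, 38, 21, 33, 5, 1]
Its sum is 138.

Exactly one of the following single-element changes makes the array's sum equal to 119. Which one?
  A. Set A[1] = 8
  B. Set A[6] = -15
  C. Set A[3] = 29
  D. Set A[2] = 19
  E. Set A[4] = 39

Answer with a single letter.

Option A: A[1] 36->8, delta=-28, new_sum=138+(-28)=110
Option B: A[6] 1->-15, delta=-16, new_sum=138+(-16)=122
Option C: A[3] 21->29, delta=8, new_sum=138+(8)=146
Option D: A[2] 38->19, delta=-19, new_sum=138+(-19)=119 <-- matches target
Option E: A[4] 33->39, delta=6, new_sum=138+(6)=144

Answer: D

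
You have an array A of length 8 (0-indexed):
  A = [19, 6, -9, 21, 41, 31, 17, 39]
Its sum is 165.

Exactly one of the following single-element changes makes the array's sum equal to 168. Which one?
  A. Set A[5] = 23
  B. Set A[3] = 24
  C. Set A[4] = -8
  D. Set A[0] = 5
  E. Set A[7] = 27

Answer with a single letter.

Answer: B

Derivation:
Option A: A[5] 31->23, delta=-8, new_sum=165+(-8)=157
Option B: A[3] 21->24, delta=3, new_sum=165+(3)=168 <-- matches target
Option C: A[4] 41->-8, delta=-49, new_sum=165+(-49)=116
Option D: A[0] 19->5, delta=-14, new_sum=165+(-14)=151
Option E: A[7] 39->27, delta=-12, new_sum=165+(-12)=153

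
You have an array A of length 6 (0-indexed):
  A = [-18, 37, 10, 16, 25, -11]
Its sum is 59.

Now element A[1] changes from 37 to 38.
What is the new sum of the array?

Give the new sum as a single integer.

Answer: 60

Derivation:
Old value at index 1: 37
New value at index 1: 38
Delta = 38 - 37 = 1
New sum = old_sum + delta = 59 + (1) = 60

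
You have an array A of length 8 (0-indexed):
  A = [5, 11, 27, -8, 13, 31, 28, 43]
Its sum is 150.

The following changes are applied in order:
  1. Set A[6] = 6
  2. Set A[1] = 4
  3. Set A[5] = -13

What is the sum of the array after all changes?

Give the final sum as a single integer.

Initial sum: 150
Change 1: A[6] 28 -> 6, delta = -22, sum = 128
Change 2: A[1] 11 -> 4, delta = -7, sum = 121
Change 3: A[5] 31 -> -13, delta = -44, sum = 77

Answer: 77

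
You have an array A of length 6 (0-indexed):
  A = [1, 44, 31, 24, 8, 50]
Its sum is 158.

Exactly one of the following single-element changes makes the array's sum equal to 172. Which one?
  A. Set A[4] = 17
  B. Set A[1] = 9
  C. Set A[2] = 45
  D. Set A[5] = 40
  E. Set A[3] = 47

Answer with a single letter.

Answer: C

Derivation:
Option A: A[4] 8->17, delta=9, new_sum=158+(9)=167
Option B: A[1] 44->9, delta=-35, new_sum=158+(-35)=123
Option C: A[2] 31->45, delta=14, new_sum=158+(14)=172 <-- matches target
Option D: A[5] 50->40, delta=-10, new_sum=158+(-10)=148
Option E: A[3] 24->47, delta=23, new_sum=158+(23)=181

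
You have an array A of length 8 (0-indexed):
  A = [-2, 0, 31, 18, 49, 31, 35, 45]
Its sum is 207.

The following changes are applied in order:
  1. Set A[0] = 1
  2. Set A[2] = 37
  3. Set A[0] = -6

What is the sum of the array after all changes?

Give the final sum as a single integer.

Initial sum: 207
Change 1: A[0] -2 -> 1, delta = 3, sum = 210
Change 2: A[2] 31 -> 37, delta = 6, sum = 216
Change 3: A[0] 1 -> -6, delta = -7, sum = 209

Answer: 209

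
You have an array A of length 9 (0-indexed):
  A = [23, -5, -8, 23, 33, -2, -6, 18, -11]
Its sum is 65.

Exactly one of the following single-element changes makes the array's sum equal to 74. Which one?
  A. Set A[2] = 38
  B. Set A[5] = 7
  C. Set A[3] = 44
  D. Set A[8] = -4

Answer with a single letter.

Answer: B

Derivation:
Option A: A[2] -8->38, delta=46, new_sum=65+(46)=111
Option B: A[5] -2->7, delta=9, new_sum=65+(9)=74 <-- matches target
Option C: A[3] 23->44, delta=21, new_sum=65+(21)=86
Option D: A[8] -11->-4, delta=7, new_sum=65+(7)=72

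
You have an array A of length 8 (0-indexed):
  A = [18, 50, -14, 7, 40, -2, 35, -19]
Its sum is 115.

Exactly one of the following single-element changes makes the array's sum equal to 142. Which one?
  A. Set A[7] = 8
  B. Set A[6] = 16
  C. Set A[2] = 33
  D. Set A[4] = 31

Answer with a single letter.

Answer: A

Derivation:
Option A: A[7] -19->8, delta=27, new_sum=115+(27)=142 <-- matches target
Option B: A[6] 35->16, delta=-19, new_sum=115+(-19)=96
Option C: A[2] -14->33, delta=47, new_sum=115+(47)=162
Option D: A[4] 40->31, delta=-9, new_sum=115+(-9)=106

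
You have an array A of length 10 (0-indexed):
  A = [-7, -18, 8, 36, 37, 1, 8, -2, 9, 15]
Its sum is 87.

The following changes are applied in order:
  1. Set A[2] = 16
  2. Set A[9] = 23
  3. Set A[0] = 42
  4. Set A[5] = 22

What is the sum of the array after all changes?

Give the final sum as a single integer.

Answer: 173

Derivation:
Initial sum: 87
Change 1: A[2] 8 -> 16, delta = 8, sum = 95
Change 2: A[9] 15 -> 23, delta = 8, sum = 103
Change 3: A[0] -7 -> 42, delta = 49, sum = 152
Change 4: A[5] 1 -> 22, delta = 21, sum = 173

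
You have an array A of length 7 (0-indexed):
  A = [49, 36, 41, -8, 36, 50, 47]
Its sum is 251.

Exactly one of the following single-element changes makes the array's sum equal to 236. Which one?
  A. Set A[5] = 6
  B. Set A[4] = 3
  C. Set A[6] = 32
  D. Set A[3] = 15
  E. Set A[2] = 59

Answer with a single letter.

Option A: A[5] 50->6, delta=-44, new_sum=251+(-44)=207
Option B: A[4] 36->3, delta=-33, new_sum=251+(-33)=218
Option C: A[6] 47->32, delta=-15, new_sum=251+(-15)=236 <-- matches target
Option D: A[3] -8->15, delta=23, new_sum=251+(23)=274
Option E: A[2] 41->59, delta=18, new_sum=251+(18)=269

Answer: C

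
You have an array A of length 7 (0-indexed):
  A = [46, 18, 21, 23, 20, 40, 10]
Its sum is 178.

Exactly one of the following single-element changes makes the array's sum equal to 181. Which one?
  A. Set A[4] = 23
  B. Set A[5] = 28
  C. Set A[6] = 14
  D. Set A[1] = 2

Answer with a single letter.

Answer: A

Derivation:
Option A: A[4] 20->23, delta=3, new_sum=178+(3)=181 <-- matches target
Option B: A[5] 40->28, delta=-12, new_sum=178+(-12)=166
Option C: A[6] 10->14, delta=4, new_sum=178+(4)=182
Option D: A[1] 18->2, delta=-16, new_sum=178+(-16)=162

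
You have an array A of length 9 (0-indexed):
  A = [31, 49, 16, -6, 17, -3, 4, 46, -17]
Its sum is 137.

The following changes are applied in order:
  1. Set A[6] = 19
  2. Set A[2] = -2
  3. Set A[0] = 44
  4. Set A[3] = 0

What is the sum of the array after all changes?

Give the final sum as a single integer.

Initial sum: 137
Change 1: A[6] 4 -> 19, delta = 15, sum = 152
Change 2: A[2] 16 -> -2, delta = -18, sum = 134
Change 3: A[0] 31 -> 44, delta = 13, sum = 147
Change 4: A[3] -6 -> 0, delta = 6, sum = 153

Answer: 153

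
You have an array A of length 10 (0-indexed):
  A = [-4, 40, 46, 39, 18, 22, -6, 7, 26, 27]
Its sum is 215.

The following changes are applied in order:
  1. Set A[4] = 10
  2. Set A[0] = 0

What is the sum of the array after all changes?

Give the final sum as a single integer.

Initial sum: 215
Change 1: A[4] 18 -> 10, delta = -8, sum = 207
Change 2: A[0] -4 -> 0, delta = 4, sum = 211

Answer: 211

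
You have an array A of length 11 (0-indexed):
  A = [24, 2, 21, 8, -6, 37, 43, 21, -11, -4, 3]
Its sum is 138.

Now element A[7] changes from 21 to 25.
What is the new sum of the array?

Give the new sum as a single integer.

Answer: 142

Derivation:
Old value at index 7: 21
New value at index 7: 25
Delta = 25 - 21 = 4
New sum = old_sum + delta = 138 + (4) = 142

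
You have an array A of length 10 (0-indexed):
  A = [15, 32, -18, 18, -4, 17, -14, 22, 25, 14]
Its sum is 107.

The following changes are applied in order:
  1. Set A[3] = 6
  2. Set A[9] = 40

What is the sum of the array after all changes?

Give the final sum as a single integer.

Answer: 121

Derivation:
Initial sum: 107
Change 1: A[3] 18 -> 6, delta = -12, sum = 95
Change 2: A[9] 14 -> 40, delta = 26, sum = 121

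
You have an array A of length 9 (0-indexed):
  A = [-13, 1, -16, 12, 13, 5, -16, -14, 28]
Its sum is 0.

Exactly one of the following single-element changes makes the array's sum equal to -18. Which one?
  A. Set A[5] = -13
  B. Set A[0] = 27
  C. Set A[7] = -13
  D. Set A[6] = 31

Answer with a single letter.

Answer: A

Derivation:
Option A: A[5] 5->-13, delta=-18, new_sum=0+(-18)=-18 <-- matches target
Option B: A[0] -13->27, delta=40, new_sum=0+(40)=40
Option C: A[7] -14->-13, delta=1, new_sum=0+(1)=1
Option D: A[6] -16->31, delta=47, new_sum=0+(47)=47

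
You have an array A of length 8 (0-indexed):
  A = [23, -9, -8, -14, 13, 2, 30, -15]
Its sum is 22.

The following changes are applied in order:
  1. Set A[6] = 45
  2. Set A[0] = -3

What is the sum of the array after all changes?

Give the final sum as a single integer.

Initial sum: 22
Change 1: A[6] 30 -> 45, delta = 15, sum = 37
Change 2: A[0] 23 -> -3, delta = -26, sum = 11

Answer: 11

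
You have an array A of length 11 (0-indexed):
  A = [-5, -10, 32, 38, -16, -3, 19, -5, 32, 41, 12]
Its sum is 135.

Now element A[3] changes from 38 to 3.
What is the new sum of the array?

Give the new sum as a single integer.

Old value at index 3: 38
New value at index 3: 3
Delta = 3 - 38 = -35
New sum = old_sum + delta = 135 + (-35) = 100

Answer: 100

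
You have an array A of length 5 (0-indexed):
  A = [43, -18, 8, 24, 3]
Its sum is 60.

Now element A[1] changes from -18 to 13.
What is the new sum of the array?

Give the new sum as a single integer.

Old value at index 1: -18
New value at index 1: 13
Delta = 13 - -18 = 31
New sum = old_sum + delta = 60 + (31) = 91

Answer: 91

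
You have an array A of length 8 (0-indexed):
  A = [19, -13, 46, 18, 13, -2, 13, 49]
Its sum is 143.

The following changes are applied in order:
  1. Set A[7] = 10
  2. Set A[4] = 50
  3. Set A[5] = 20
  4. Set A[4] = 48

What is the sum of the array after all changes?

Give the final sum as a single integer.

Answer: 161

Derivation:
Initial sum: 143
Change 1: A[7] 49 -> 10, delta = -39, sum = 104
Change 2: A[4] 13 -> 50, delta = 37, sum = 141
Change 3: A[5] -2 -> 20, delta = 22, sum = 163
Change 4: A[4] 50 -> 48, delta = -2, sum = 161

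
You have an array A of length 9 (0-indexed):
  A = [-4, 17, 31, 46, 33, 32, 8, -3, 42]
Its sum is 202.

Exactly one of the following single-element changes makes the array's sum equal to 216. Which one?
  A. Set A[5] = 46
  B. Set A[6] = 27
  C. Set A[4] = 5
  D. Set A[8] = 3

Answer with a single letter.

Option A: A[5] 32->46, delta=14, new_sum=202+(14)=216 <-- matches target
Option B: A[6] 8->27, delta=19, new_sum=202+(19)=221
Option C: A[4] 33->5, delta=-28, new_sum=202+(-28)=174
Option D: A[8] 42->3, delta=-39, new_sum=202+(-39)=163

Answer: A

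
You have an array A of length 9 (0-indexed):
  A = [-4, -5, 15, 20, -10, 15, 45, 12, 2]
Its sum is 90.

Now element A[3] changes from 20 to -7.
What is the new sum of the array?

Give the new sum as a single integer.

Old value at index 3: 20
New value at index 3: -7
Delta = -7 - 20 = -27
New sum = old_sum + delta = 90 + (-27) = 63

Answer: 63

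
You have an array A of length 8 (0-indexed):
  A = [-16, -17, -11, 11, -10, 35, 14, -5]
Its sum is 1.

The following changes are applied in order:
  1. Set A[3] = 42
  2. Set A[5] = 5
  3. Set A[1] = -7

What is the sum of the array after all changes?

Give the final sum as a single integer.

Answer: 12

Derivation:
Initial sum: 1
Change 1: A[3] 11 -> 42, delta = 31, sum = 32
Change 2: A[5] 35 -> 5, delta = -30, sum = 2
Change 3: A[1] -17 -> -7, delta = 10, sum = 12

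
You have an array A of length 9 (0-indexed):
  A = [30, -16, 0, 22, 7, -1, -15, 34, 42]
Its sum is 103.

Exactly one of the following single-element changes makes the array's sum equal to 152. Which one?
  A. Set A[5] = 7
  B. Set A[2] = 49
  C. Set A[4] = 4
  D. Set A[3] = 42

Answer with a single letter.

Option A: A[5] -1->7, delta=8, new_sum=103+(8)=111
Option B: A[2] 0->49, delta=49, new_sum=103+(49)=152 <-- matches target
Option C: A[4] 7->4, delta=-3, new_sum=103+(-3)=100
Option D: A[3] 22->42, delta=20, new_sum=103+(20)=123

Answer: B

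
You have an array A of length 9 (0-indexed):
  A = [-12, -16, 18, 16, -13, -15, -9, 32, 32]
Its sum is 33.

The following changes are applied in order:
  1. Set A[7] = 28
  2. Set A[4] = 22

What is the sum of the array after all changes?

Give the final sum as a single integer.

Initial sum: 33
Change 1: A[7] 32 -> 28, delta = -4, sum = 29
Change 2: A[4] -13 -> 22, delta = 35, sum = 64

Answer: 64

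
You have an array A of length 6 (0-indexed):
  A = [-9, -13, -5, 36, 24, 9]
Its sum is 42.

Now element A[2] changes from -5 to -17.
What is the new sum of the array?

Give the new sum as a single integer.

Answer: 30

Derivation:
Old value at index 2: -5
New value at index 2: -17
Delta = -17 - -5 = -12
New sum = old_sum + delta = 42 + (-12) = 30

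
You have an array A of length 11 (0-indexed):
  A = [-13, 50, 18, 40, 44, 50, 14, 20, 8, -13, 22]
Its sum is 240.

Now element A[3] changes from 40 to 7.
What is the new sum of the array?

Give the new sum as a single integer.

Old value at index 3: 40
New value at index 3: 7
Delta = 7 - 40 = -33
New sum = old_sum + delta = 240 + (-33) = 207

Answer: 207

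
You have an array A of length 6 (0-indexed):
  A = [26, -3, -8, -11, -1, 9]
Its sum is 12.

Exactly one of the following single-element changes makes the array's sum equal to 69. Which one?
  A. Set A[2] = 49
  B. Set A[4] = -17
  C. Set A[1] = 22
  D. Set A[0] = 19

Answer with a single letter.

Answer: A

Derivation:
Option A: A[2] -8->49, delta=57, new_sum=12+(57)=69 <-- matches target
Option B: A[4] -1->-17, delta=-16, new_sum=12+(-16)=-4
Option C: A[1] -3->22, delta=25, new_sum=12+(25)=37
Option D: A[0] 26->19, delta=-7, new_sum=12+(-7)=5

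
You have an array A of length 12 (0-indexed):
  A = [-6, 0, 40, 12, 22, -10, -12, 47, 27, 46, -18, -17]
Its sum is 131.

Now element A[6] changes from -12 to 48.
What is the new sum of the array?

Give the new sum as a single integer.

Old value at index 6: -12
New value at index 6: 48
Delta = 48 - -12 = 60
New sum = old_sum + delta = 131 + (60) = 191

Answer: 191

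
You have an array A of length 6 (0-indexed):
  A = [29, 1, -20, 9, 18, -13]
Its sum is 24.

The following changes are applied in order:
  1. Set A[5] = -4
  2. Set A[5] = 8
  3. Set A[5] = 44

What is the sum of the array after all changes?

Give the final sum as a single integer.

Initial sum: 24
Change 1: A[5] -13 -> -4, delta = 9, sum = 33
Change 2: A[5] -4 -> 8, delta = 12, sum = 45
Change 3: A[5] 8 -> 44, delta = 36, sum = 81

Answer: 81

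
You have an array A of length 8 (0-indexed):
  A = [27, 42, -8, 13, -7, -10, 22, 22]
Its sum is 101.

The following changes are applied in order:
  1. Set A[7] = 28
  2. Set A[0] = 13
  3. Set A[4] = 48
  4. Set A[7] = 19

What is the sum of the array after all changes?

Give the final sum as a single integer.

Answer: 139

Derivation:
Initial sum: 101
Change 1: A[7] 22 -> 28, delta = 6, sum = 107
Change 2: A[0] 27 -> 13, delta = -14, sum = 93
Change 3: A[4] -7 -> 48, delta = 55, sum = 148
Change 4: A[7] 28 -> 19, delta = -9, sum = 139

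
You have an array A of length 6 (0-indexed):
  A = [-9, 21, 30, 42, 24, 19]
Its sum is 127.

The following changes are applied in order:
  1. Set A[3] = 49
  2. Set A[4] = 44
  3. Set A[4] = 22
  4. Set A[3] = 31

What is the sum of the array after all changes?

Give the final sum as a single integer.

Initial sum: 127
Change 1: A[3] 42 -> 49, delta = 7, sum = 134
Change 2: A[4] 24 -> 44, delta = 20, sum = 154
Change 3: A[4] 44 -> 22, delta = -22, sum = 132
Change 4: A[3] 49 -> 31, delta = -18, sum = 114

Answer: 114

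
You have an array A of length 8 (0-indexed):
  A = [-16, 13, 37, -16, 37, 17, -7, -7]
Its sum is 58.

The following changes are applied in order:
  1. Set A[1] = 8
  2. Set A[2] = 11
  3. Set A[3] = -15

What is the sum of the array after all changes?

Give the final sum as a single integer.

Initial sum: 58
Change 1: A[1] 13 -> 8, delta = -5, sum = 53
Change 2: A[2] 37 -> 11, delta = -26, sum = 27
Change 3: A[3] -16 -> -15, delta = 1, sum = 28

Answer: 28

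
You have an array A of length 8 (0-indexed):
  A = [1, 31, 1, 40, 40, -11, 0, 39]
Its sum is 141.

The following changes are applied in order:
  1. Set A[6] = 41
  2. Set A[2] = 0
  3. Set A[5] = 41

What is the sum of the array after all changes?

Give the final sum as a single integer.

Initial sum: 141
Change 1: A[6] 0 -> 41, delta = 41, sum = 182
Change 2: A[2] 1 -> 0, delta = -1, sum = 181
Change 3: A[5] -11 -> 41, delta = 52, sum = 233

Answer: 233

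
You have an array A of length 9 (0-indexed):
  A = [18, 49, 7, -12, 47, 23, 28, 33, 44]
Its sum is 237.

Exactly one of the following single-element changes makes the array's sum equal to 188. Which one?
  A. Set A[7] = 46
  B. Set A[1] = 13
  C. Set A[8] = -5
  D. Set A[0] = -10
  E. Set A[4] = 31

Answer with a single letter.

Option A: A[7] 33->46, delta=13, new_sum=237+(13)=250
Option B: A[1] 49->13, delta=-36, new_sum=237+(-36)=201
Option C: A[8] 44->-5, delta=-49, new_sum=237+(-49)=188 <-- matches target
Option D: A[0] 18->-10, delta=-28, new_sum=237+(-28)=209
Option E: A[4] 47->31, delta=-16, new_sum=237+(-16)=221

Answer: C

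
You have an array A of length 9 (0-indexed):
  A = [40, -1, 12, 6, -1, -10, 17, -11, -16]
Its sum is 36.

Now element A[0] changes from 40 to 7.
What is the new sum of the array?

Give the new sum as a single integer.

Answer: 3

Derivation:
Old value at index 0: 40
New value at index 0: 7
Delta = 7 - 40 = -33
New sum = old_sum + delta = 36 + (-33) = 3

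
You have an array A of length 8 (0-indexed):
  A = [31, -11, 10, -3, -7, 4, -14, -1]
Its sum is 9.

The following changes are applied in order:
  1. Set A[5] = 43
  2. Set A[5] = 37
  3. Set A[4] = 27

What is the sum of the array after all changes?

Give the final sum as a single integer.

Answer: 76

Derivation:
Initial sum: 9
Change 1: A[5] 4 -> 43, delta = 39, sum = 48
Change 2: A[5] 43 -> 37, delta = -6, sum = 42
Change 3: A[4] -7 -> 27, delta = 34, sum = 76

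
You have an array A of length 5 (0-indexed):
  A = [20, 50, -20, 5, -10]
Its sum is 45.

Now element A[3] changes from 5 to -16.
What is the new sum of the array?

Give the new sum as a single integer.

Answer: 24

Derivation:
Old value at index 3: 5
New value at index 3: -16
Delta = -16 - 5 = -21
New sum = old_sum + delta = 45 + (-21) = 24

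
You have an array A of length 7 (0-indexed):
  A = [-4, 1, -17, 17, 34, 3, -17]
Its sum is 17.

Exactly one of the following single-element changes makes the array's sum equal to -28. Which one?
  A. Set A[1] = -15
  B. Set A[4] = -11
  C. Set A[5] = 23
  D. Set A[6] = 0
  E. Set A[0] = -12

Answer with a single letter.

Option A: A[1] 1->-15, delta=-16, new_sum=17+(-16)=1
Option B: A[4] 34->-11, delta=-45, new_sum=17+(-45)=-28 <-- matches target
Option C: A[5] 3->23, delta=20, new_sum=17+(20)=37
Option D: A[6] -17->0, delta=17, new_sum=17+(17)=34
Option E: A[0] -4->-12, delta=-8, new_sum=17+(-8)=9

Answer: B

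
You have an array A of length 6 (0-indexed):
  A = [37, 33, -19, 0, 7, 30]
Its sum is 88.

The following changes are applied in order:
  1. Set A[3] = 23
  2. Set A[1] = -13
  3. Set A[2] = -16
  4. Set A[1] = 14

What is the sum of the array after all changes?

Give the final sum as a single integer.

Initial sum: 88
Change 1: A[3] 0 -> 23, delta = 23, sum = 111
Change 2: A[1] 33 -> -13, delta = -46, sum = 65
Change 3: A[2] -19 -> -16, delta = 3, sum = 68
Change 4: A[1] -13 -> 14, delta = 27, sum = 95

Answer: 95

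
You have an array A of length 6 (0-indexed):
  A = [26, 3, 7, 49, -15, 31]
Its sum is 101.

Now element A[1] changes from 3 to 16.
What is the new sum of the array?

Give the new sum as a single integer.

Answer: 114

Derivation:
Old value at index 1: 3
New value at index 1: 16
Delta = 16 - 3 = 13
New sum = old_sum + delta = 101 + (13) = 114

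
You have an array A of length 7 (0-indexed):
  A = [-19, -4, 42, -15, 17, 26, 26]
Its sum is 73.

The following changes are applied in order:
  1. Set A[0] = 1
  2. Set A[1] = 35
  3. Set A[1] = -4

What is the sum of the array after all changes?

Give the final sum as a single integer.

Initial sum: 73
Change 1: A[0] -19 -> 1, delta = 20, sum = 93
Change 2: A[1] -4 -> 35, delta = 39, sum = 132
Change 3: A[1] 35 -> -4, delta = -39, sum = 93

Answer: 93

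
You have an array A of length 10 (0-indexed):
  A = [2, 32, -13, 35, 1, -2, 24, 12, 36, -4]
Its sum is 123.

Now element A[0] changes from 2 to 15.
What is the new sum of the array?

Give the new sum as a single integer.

Answer: 136

Derivation:
Old value at index 0: 2
New value at index 0: 15
Delta = 15 - 2 = 13
New sum = old_sum + delta = 123 + (13) = 136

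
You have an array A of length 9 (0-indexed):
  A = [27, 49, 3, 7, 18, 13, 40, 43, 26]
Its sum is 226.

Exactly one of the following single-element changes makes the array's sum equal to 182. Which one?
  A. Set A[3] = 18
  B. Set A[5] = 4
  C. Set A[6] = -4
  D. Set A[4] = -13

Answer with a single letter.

Answer: C

Derivation:
Option A: A[3] 7->18, delta=11, new_sum=226+(11)=237
Option B: A[5] 13->4, delta=-9, new_sum=226+(-9)=217
Option C: A[6] 40->-4, delta=-44, new_sum=226+(-44)=182 <-- matches target
Option D: A[4] 18->-13, delta=-31, new_sum=226+(-31)=195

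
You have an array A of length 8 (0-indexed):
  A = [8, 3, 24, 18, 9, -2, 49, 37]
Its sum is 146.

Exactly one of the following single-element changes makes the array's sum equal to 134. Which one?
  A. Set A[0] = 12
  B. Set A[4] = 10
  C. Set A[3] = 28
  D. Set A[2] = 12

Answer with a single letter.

Answer: D

Derivation:
Option A: A[0] 8->12, delta=4, new_sum=146+(4)=150
Option B: A[4] 9->10, delta=1, new_sum=146+(1)=147
Option C: A[3] 18->28, delta=10, new_sum=146+(10)=156
Option D: A[2] 24->12, delta=-12, new_sum=146+(-12)=134 <-- matches target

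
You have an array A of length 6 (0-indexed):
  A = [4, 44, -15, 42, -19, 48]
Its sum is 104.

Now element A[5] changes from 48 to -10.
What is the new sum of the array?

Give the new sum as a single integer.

Old value at index 5: 48
New value at index 5: -10
Delta = -10 - 48 = -58
New sum = old_sum + delta = 104 + (-58) = 46

Answer: 46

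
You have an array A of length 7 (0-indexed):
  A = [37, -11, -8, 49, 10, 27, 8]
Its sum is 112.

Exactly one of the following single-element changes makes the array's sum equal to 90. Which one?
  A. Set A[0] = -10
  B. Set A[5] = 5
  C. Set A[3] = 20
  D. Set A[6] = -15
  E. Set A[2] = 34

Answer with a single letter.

Option A: A[0] 37->-10, delta=-47, new_sum=112+(-47)=65
Option B: A[5] 27->5, delta=-22, new_sum=112+(-22)=90 <-- matches target
Option C: A[3] 49->20, delta=-29, new_sum=112+(-29)=83
Option D: A[6] 8->-15, delta=-23, new_sum=112+(-23)=89
Option E: A[2] -8->34, delta=42, new_sum=112+(42)=154

Answer: B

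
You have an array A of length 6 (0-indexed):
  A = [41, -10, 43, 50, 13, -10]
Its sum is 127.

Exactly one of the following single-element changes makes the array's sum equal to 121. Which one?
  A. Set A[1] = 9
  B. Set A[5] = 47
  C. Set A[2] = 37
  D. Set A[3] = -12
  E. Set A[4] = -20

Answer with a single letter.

Option A: A[1] -10->9, delta=19, new_sum=127+(19)=146
Option B: A[5] -10->47, delta=57, new_sum=127+(57)=184
Option C: A[2] 43->37, delta=-6, new_sum=127+(-6)=121 <-- matches target
Option D: A[3] 50->-12, delta=-62, new_sum=127+(-62)=65
Option E: A[4] 13->-20, delta=-33, new_sum=127+(-33)=94

Answer: C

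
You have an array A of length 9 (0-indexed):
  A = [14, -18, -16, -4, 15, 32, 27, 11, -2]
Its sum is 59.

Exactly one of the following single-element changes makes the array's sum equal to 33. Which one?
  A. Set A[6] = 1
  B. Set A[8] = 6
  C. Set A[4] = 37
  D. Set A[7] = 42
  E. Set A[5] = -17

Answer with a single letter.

Answer: A

Derivation:
Option A: A[6] 27->1, delta=-26, new_sum=59+(-26)=33 <-- matches target
Option B: A[8] -2->6, delta=8, new_sum=59+(8)=67
Option C: A[4] 15->37, delta=22, new_sum=59+(22)=81
Option D: A[7] 11->42, delta=31, new_sum=59+(31)=90
Option E: A[5] 32->-17, delta=-49, new_sum=59+(-49)=10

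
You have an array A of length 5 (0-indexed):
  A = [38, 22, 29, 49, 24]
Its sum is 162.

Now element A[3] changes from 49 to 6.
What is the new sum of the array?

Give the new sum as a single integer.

Answer: 119

Derivation:
Old value at index 3: 49
New value at index 3: 6
Delta = 6 - 49 = -43
New sum = old_sum + delta = 162 + (-43) = 119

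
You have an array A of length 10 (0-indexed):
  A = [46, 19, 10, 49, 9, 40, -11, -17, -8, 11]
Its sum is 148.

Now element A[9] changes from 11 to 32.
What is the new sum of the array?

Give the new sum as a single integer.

Answer: 169

Derivation:
Old value at index 9: 11
New value at index 9: 32
Delta = 32 - 11 = 21
New sum = old_sum + delta = 148 + (21) = 169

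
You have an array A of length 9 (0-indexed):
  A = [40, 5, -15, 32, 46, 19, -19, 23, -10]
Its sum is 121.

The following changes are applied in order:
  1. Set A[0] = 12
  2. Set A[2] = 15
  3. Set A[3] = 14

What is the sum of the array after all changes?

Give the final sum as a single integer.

Initial sum: 121
Change 1: A[0] 40 -> 12, delta = -28, sum = 93
Change 2: A[2] -15 -> 15, delta = 30, sum = 123
Change 3: A[3] 32 -> 14, delta = -18, sum = 105

Answer: 105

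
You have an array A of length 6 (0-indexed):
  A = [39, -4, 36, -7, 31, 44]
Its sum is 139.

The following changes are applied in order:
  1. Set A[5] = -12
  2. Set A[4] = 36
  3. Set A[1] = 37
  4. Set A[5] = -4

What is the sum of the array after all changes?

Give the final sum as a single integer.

Answer: 137

Derivation:
Initial sum: 139
Change 1: A[5] 44 -> -12, delta = -56, sum = 83
Change 2: A[4] 31 -> 36, delta = 5, sum = 88
Change 3: A[1] -4 -> 37, delta = 41, sum = 129
Change 4: A[5] -12 -> -4, delta = 8, sum = 137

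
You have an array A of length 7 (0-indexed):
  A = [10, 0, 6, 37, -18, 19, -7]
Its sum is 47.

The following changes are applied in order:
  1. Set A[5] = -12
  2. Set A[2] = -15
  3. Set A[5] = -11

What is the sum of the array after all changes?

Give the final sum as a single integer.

Initial sum: 47
Change 1: A[5] 19 -> -12, delta = -31, sum = 16
Change 2: A[2] 6 -> -15, delta = -21, sum = -5
Change 3: A[5] -12 -> -11, delta = 1, sum = -4

Answer: -4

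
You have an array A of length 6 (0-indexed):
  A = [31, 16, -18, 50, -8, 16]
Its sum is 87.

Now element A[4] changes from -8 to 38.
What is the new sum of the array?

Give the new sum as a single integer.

Old value at index 4: -8
New value at index 4: 38
Delta = 38 - -8 = 46
New sum = old_sum + delta = 87 + (46) = 133

Answer: 133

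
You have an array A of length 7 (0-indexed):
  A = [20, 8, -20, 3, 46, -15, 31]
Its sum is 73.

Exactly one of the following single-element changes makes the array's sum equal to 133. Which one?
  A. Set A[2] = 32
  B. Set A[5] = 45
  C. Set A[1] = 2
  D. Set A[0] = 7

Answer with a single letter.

Option A: A[2] -20->32, delta=52, new_sum=73+(52)=125
Option B: A[5] -15->45, delta=60, new_sum=73+(60)=133 <-- matches target
Option C: A[1] 8->2, delta=-6, new_sum=73+(-6)=67
Option D: A[0] 20->7, delta=-13, new_sum=73+(-13)=60

Answer: B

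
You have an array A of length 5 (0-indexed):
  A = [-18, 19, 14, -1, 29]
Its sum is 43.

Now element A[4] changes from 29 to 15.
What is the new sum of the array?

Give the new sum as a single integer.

Answer: 29

Derivation:
Old value at index 4: 29
New value at index 4: 15
Delta = 15 - 29 = -14
New sum = old_sum + delta = 43 + (-14) = 29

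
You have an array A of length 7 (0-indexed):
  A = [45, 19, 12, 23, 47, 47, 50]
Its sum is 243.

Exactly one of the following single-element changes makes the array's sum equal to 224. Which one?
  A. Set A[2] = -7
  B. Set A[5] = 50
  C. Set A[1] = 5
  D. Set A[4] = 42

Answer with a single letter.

Answer: A

Derivation:
Option A: A[2] 12->-7, delta=-19, new_sum=243+(-19)=224 <-- matches target
Option B: A[5] 47->50, delta=3, new_sum=243+(3)=246
Option C: A[1] 19->5, delta=-14, new_sum=243+(-14)=229
Option D: A[4] 47->42, delta=-5, new_sum=243+(-5)=238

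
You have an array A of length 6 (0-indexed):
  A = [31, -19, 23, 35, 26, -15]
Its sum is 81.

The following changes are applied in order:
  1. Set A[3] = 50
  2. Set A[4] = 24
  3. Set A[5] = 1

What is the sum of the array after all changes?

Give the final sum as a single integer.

Answer: 110

Derivation:
Initial sum: 81
Change 1: A[3] 35 -> 50, delta = 15, sum = 96
Change 2: A[4] 26 -> 24, delta = -2, sum = 94
Change 3: A[5] -15 -> 1, delta = 16, sum = 110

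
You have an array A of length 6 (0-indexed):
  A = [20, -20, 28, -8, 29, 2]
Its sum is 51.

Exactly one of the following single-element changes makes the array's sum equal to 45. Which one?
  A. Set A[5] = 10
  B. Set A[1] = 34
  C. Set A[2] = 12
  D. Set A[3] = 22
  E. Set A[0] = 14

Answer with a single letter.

Option A: A[5] 2->10, delta=8, new_sum=51+(8)=59
Option B: A[1] -20->34, delta=54, new_sum=51+(54)=105
Option C: A[2] 28->12, delta=-16, new_sum=51+(-16)=35
Option D: A[3] -8->22, delta=30, new_sum=51+(30)=81
Option E: A[0] 20->14, delta=-6, new_sum=51+(-6)=45 <-- matches target

Answer: E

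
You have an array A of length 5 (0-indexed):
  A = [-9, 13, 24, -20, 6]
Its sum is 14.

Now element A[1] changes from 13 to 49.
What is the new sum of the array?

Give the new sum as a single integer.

Old value at index 1: 13
New value at index 1: 49
Delta = 49 - 13 = 36
New sum = old_sum + delta = 14 + (36) = 50

Answer: 50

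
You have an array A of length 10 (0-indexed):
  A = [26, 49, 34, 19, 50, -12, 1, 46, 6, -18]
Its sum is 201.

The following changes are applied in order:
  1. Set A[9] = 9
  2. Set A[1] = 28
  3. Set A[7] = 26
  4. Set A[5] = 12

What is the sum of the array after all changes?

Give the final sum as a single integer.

Answer: 211

Derivation:
Initial sum: 201
Change 1: A[9] -18 -> 9, delta = 27, sum = 228
Change 2: A[1] 49 -> 28, delta = -21, sum = 207
Change 3: A[7] 46 -> 26, delta = -20, sum = 187
Change 4: A[5] -12 -> 12, delta = 24, sum = 211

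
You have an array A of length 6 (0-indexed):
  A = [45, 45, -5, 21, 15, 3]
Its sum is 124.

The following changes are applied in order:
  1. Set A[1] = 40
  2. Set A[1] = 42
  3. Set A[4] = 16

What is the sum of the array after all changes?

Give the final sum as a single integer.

Answer: 122

Derivation:
Initial sum: 124
Change 1: A[1] 45 -> 40, delta = -5, sum = 119
Change 2: A[1] 40 -> 42, delta = 2, sum = 121
Change 3: A[4] 15 -> 16, delta = 1, sum = 122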